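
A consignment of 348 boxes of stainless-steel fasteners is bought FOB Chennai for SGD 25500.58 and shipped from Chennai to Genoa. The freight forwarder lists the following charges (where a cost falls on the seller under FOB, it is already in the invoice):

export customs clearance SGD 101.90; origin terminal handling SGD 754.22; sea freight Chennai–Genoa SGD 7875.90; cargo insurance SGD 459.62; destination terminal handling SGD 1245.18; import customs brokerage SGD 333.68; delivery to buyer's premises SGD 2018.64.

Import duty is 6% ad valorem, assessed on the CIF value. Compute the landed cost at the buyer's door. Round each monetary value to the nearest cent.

Total landed cost: SGD 39463.77

FOB: the seller bears costs until goods are on board at the origin port; the buyer bears freight, insurance and all costs thereafter.
Already in the invoice (seller's account under FOB): export clearance, origin terminal — exclude.
CIF value = FOB price + freight + insurance = 25500.58 + 7875.90 + 459.62 = 33836.10
Import duty = 33836.10 × 6% = 2030.17
Buyer bears: freight 7875.90 + insurance 459.62 + destination terminal 1245.18 + brokerage 333.68 + delivery 2018.64 + duty 2030.17 = 13963.19
Landed cost = invoice 25500.58 + 13963.19 = 39463.77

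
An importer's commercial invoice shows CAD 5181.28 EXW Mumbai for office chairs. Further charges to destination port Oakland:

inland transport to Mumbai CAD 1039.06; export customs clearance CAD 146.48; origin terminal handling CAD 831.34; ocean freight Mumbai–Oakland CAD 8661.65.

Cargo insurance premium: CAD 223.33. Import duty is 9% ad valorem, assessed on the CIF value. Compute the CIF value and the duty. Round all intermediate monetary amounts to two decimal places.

CIF = EXW price + pre-shipment costs + freight + insurance
CIF = 5181.28 + 1039.06 + 146.48 + 831.34 + 8661.65 + 223.33 = 16083.14
Import duty = 16083.14 × 9% = 1447.48

CIF value: CAD 16083.14; import duty: CAD 1447.48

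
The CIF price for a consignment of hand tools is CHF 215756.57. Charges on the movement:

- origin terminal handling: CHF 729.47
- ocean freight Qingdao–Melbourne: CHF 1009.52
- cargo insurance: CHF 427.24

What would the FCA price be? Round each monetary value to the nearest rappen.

FCA price: CHF 213590.34

From CIF to FCA, the seller no longer bears: origin terminal, freight, insurance.
FCA price = 215756.57 − 729.47 − 1009.52 − 427.24 = 213590.34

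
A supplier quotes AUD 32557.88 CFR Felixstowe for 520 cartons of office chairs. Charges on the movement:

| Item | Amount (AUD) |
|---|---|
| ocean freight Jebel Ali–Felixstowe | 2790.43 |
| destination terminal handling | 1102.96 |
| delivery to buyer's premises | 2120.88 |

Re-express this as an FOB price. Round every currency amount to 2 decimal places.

FOB price: AUD 29767.45

Not relevant to the conversion: destination terminal, delivery — on the buyer under both terms; not part of either seller's price.
From CFR to FOB, the seller no longer bears: freight.
FOB price = 32557.88 − 2790.43 = 29767.45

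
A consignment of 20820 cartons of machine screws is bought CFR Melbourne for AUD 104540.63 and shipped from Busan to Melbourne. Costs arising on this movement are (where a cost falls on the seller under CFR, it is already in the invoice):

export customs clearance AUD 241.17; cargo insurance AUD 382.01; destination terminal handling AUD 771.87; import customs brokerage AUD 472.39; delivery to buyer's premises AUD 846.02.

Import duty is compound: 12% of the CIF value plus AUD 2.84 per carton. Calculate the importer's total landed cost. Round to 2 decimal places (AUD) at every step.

Total landed cost: AUD 178732.44

CFR: the seller pays costs through ocean freight to the destination port, but not insurance.
Already in the invoice (seller's account under CFR): export clearance — exclude.
CIF value = CFR price + insurance = 104540.63 + 382.01 = 104922.64
Ad valorem component: 104922.64 × 12% = 12590.72
Specific component: 20820 × 2.84 = 59128.80
Import duty = 12590.72 + 59128.80 = 71719.52
Buyer bears: insurance 382.01 + destination terminal 771.87 + brokerage 472.39 + delivery 846.02 + duty 71719.52 = 74191.81
Landed cost = invoice 104540.63 + 74191.81 = 178732.44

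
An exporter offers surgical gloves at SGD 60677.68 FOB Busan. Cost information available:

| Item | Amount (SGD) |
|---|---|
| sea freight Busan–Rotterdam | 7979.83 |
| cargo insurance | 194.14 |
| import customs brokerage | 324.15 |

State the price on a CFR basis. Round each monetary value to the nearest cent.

CFR price: SGD 68657.51

Not relevant to the conversion: brokerage, insurance — on the buyer under both terms; not part of either seller's price.
From FOB to CFR, the seller additionally bears: freight.
CFR price = 60677.68 + 7979.83 = 68657.51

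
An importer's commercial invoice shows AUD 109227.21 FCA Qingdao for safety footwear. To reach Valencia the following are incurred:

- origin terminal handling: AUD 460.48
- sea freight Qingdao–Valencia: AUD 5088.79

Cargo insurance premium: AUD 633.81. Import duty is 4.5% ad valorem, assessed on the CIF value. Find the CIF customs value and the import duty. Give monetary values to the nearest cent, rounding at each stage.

CIF value: AUD 115410.29; import duty: AUD 5193.46

CIF = FCA price + pre-shipment costs + freight + insurance
CIF = 109227.21 + 460.48 + 5088.79 + 633.81 = 115410.29
Import duty = 115410.29 × 4.5% = 5193.46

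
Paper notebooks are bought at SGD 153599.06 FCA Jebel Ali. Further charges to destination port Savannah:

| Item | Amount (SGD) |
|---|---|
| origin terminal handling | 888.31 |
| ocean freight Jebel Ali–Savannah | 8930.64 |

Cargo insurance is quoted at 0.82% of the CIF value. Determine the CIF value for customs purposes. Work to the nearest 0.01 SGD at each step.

Let C be the CIF value. C = FCA price + pre-shipment costs + freight + 0.82% × C
C − 0.82% × C = 153599.06 + 888.31 + 8930.64
0.9918 × C = 163418.01
C = 163418.01 / 0.9918 = 164769.12
Insurance premium = 0.82% × 164769.12 = 1351.11

CIF value: SGD 164769.12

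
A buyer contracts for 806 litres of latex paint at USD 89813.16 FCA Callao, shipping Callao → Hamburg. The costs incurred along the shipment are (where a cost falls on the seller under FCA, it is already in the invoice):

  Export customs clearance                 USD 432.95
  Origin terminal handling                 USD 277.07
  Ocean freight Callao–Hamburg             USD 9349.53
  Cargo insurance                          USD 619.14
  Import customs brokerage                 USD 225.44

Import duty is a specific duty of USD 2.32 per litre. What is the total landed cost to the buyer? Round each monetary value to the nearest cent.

FCA: the seller delivers export-cleared goods to the carrier; the buyer bears costs from that point.
Already in the invoice (seller's account under FCA): export clearance — exclude.
CIF value = FCA price + origin terminal + freight + insurance = 89813.16 + 277.07 + 9349.53 + 619.14 = 100058.90
Import duty = 806 × 2.32 = 1869.92
Buyer bears: origin terminal 277.07 + freight 9349.53 + insurance 619.14 + brokerage 225.44 + duty 1869.92 = 12341.10
Landed cost = invoice 89813.16 + 12341.10 = 102154.26

Total landed cost: USD 102154.26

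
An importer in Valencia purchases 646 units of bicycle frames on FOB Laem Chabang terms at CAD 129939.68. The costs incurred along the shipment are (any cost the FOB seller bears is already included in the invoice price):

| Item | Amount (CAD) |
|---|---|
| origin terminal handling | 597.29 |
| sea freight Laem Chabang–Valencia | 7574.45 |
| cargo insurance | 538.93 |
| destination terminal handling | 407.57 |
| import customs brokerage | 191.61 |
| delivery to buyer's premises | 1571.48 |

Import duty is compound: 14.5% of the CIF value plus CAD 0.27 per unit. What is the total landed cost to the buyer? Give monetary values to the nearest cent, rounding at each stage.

Total landed cost: CAD 160415.83

FOB: the seller bears costs until goods are on board at the origin port; the buyer bears freight, insurance and all costs thereafter.
Already in the invoice (seller's account under FOB): origin terminal — exclude.
CIF value = FOB price + freight + insurance = 129939.68 + 7574.45 + 538.93 = 138053.06
Ad valorem component: 138053.06 × 14.5% = 20017.69
Specific component: 646 × 0.27 = 174.42
Import duty = 20017.69 + 174.42 = 20192.11
Buyer bears: freight 7574.45 + insurance 538.93 + destination terminal 407.57 + brokerage 191.61 + delivery 1571.48 + duty 20192.11 = 30476.15
Landed cost = invoice 129939.68 + 30476.15 = 160415.83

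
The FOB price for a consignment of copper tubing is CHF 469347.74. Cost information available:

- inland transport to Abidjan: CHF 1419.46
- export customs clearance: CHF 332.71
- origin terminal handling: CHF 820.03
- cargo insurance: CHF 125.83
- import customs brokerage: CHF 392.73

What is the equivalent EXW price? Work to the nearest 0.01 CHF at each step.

Not relevant to the conversion: brokerage, insurance — on the buyer under both terms; not part of either seller's price.
From FOB to EXW, the seller no longer bears: inland to port, export clearance, origin terminal.
EXW price = 469347.74 − 1419.46 − 332.71 − 820.03 = 466775.54

EXW price: CHF 466775.54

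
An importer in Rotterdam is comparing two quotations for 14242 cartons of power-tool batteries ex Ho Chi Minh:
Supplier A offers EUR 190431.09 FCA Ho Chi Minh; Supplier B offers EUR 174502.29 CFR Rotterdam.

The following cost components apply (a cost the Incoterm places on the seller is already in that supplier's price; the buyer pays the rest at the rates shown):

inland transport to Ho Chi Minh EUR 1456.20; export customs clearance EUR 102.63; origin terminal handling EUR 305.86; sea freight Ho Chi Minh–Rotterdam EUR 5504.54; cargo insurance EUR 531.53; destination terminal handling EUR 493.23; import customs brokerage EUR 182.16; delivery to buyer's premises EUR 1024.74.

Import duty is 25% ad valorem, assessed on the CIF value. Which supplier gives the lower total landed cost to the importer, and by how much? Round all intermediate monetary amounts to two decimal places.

Supplier A (FCA):
CIF value = FCA price + origin terminal + freight + insurance = 190431.09 + 305.86 + 5504.54 + 531.53 = 196773.02
Import duty = 196773.02 × 25% = 49193.26
Buyer bears (A): 305.86 + 5504.54 + 531.53 + 493.23 + 182.16 + 1024.74 = 8042.06
Landed cost (A) = invoice 190431.09 + 8042.06 + duty 49193.26 = 247666.41
Supplier B (CFR):
CIF value = CFR price + insurance = 174502.29 + 531.53 = 175033.82
Import duty = 175033.82 × 25% = 43758.46
Buyer bears (B): 531.53 + 493.23 + 182.16 + 1024.74 = 2231.66
Landed cost (B) = invoice 174502.29 + 2231.66 + duty 43758.46 = 220492.41
Difference = |247666.41 − 220492.41| = 27174.00

Supplier B is cheaper by EUR 27174.00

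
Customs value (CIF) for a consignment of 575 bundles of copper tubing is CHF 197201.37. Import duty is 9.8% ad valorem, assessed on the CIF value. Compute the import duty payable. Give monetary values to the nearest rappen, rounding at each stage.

Import duty: CHF 19325.73

Import duty = 197201.37 × 9.8% = 19325.73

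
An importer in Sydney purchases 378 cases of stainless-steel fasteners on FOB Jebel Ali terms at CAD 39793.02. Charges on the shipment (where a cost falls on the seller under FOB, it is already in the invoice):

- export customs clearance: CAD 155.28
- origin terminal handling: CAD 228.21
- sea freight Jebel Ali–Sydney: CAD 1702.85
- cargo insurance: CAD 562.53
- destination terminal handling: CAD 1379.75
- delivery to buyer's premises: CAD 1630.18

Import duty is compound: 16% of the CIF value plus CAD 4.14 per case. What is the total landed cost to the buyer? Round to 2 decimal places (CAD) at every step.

FOB: the seller bears costs until goods are on board at the origin port; the buyer bears freight, insurance and all costs thereafter.
Already in the invoice (seller's account under FOB): export clearance, origin terminal — exclude.
CIF value = FOB price + freight + insurance = 39793.02 + 1702.85 + 562.53 = 42058.40
Ad valorem component: 42058.40 × 16% = 6729.34
Specific component: 378 × 4.14 = 1564.92
Import duty = 6729.34 + 1564.92 = 8294.26
Buyer bears: freight 1702.85 + insurance 562.53 + destination terminal 1379.75 + delivery 1630.18 + duty 8294.26 = 13569.57
Landed cost = invoice 39793.02 + 13569.57 = 53362.59

Total landed cost: CAD 53362.59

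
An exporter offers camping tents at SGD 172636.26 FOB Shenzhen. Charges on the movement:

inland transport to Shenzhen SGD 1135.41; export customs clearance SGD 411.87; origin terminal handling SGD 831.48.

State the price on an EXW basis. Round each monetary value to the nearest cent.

From FOB to EXW, the seller no longer bears: inland to port, export clearance, origin terminal.
EXW price = 172636.26 − 1135.41 − 411.87 − 831.48 = 170257.50

EXW price: SGD 170257.50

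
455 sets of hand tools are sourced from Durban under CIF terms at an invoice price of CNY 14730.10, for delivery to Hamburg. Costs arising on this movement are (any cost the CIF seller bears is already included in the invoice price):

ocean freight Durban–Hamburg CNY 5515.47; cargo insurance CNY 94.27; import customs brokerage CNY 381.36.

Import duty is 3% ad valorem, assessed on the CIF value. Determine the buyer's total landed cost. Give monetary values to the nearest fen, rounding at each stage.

Total landed cost: CNY 15553.36

CIF: the seller pays costs through ocean freight and marine insurance to the destination port.
Already in the invoice (seller's account under CIF): freight, insurance — exclude.
The CIF price already equals the CIF value: 14730.10
Import duty = 14730.10 × 3% = 441.90
Buyer bears: brokerage 381.36 + duty 441.90 = 823.26
Landed cost = invoice 14730.10 + 823.26 = 15553.36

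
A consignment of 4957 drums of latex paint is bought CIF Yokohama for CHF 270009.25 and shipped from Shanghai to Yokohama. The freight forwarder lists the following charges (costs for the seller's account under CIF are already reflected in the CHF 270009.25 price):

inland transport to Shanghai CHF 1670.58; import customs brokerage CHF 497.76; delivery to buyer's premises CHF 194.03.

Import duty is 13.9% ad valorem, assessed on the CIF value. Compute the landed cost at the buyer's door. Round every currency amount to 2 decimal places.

Total landed cost: CHF 308232.33

CIF: the seller pays costs through ocean freight and marine insurance to the destination port.
Already in the invoice (seller's account under CIF): inland to port — exclude.
The CIF price already equals the CIF value: 270009.25
Import duty = 270009.25 × 13.9% = 37531.29
Buyer bears: brokerage 497.76 + delivery 194.03 + duty 37531.29 = 38223.08
Landed cost = invoice 270009.25 + 38223.08 = 308232.33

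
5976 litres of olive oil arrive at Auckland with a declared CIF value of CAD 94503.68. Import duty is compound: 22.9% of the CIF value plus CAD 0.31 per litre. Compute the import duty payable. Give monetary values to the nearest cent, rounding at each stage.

Import duty: CAD 23493.90

Ad valorem component: 94503.68 × 22.9% = 21641.34
Specific component: 5976 × 0.31 = 1852.56
Import duty = 21641.34 + 1852.56 = 23493.90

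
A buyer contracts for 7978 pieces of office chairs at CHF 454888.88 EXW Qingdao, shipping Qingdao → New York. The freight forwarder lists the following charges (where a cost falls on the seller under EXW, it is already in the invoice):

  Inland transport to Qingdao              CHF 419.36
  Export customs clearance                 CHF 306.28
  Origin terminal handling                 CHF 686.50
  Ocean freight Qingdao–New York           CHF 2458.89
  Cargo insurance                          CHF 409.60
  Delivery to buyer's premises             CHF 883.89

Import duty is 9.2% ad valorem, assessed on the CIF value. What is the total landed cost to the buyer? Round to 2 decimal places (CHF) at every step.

EXW: the seller makes goods available at their premises; the buyer bears all onward costs.
CIF value = EXW price + inland to port + export clearance + origin terminal + freight + insurance = 454888.88 + 419.36 + 306.28 + 686.50 + 2458.89 + 409.60 = 459169.51
Import duty = 459169.51 × 9.2% = 42243.59
Buyer bears: inland to port 419.36 + export clearance 306.28 + origin terminal 686.50 + freight 2458.89 + insurance 409.60 + delivery 883.89 + duty 42243.59 = 47408.11
Landed cost = invoice 454888.88 + 47408.11 = 502296.99

Total landed cost: CHF 502296.99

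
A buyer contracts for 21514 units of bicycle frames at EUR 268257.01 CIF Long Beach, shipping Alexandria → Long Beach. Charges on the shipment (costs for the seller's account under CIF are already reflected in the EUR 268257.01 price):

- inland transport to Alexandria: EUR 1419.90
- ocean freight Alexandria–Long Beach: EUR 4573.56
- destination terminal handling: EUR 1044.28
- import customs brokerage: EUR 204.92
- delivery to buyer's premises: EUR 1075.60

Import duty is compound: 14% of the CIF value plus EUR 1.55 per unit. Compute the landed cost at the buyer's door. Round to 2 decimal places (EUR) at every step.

CIF: the seller pays costs through ocean freight and marine insurance to the destination port.
Already in the invoice (seller's account under CIF): inland to port, freight — exclude.
The CIF price already equals the CIF value: 268257.01
Ad valorem component: 268257.01 × 14% = 37555.98
Specific component: 21514 × 1.55 = 33346.70
Import duty = 37555.98 + 33346.70 = 70902.68
Buyer bears: destination terminal 1044.28 + brokerage 204.92 + delivery 1075.60 + duty 70902.68 = 73227.48
Landed cost = invoice 268257.01 + 73227.48 = 341484.49

Total landed cost: EUR 341484.49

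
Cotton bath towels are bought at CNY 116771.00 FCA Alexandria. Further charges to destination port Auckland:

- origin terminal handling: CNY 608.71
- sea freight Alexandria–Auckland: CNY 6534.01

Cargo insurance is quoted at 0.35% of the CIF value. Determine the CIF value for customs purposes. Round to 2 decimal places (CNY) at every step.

Let C be the CIF value. C = FCA price + pre-shipment costs + freight + 0.35% × C
C − 0.35% × C = 116771.00 + 608.71 + 6534.01
0.9965 × C = 123913.72
C = 123913.72 / 0.9965 = 124348.94
Insurance premium = 0.35% × 124348.94 = 435.22

CIF value: CNY 124348.94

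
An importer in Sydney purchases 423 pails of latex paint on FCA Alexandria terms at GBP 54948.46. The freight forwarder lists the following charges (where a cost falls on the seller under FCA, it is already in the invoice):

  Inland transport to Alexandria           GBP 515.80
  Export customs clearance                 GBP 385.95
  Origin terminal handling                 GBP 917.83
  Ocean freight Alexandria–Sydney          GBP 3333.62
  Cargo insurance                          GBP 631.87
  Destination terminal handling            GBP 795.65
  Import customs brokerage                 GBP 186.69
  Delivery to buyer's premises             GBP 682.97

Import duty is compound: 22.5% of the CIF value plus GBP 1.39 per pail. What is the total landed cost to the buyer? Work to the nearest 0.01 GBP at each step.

Total landed cost: GBP 75547.21

FCA: the seller delivers export-cleared goods to the carrier; the buyer bears costs from that point.
Already in the invoice (seller's account under FCA): inland to port, export clearance — exclude.
CIF value = FCA price + origin terminal + freight + insurance = 54948.46 + 917.83 + 3333.62 + 631.87 = 59831.78
Ad valorem component: 59831.78 × 22.5% = 13462.15
Specific component: 423 × 1.39 = 587.97
Import duty = 13462.15 + 587.97 = 14050.12
Buyer bears: origin terminal 917.83 + freight 3333.62 + insurance 631.87 + destination terminal 795.65 + brokerage 186.69 + delivery 682.97 + duty 14050.12 = 20598.75
Landed cost = invoice 54948.46 + 20598.75 = 75547.21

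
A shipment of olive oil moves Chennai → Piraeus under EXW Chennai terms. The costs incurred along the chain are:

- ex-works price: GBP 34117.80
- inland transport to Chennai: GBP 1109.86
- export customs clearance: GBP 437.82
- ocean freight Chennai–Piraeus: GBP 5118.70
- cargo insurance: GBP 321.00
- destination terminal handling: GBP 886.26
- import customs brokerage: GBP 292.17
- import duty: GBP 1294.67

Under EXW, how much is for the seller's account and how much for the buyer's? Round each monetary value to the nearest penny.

Seller: GBP 34117.80; buyer: GBP 9460.48

EXW: the seller makes goods available at their premises; the buyer bears all onward costs.
Seller's account: goods 34117.80 = 34117.80
Buyer's account: inland to port 1109.86 + export clearance 437.82 + freight 5118.70 + insurance 321.00 + destination terminal 886.26 + brokerage 292.17 + duty 1294.67 = 9460.48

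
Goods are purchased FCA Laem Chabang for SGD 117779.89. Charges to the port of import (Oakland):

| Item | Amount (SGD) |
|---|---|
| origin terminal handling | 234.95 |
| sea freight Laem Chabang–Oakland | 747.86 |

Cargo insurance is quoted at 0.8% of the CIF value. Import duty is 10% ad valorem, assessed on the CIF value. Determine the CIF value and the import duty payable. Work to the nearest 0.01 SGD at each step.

CIF value: SGD 119720.46; import duty: SGD 11972.05

Let C be the CIF value. C = FCA price + pre-shipment costs + freight + 0.8% × C
C − 0.8% × C = 117779.89 + 234.95 + 747.86
0.992 × C = 118762.70
C = 118762.70 / 0.992 = 119720.46
Insurance premium = 0.8% × 119720.46 = 957.76
Import duty = 119720.46 × 10% = 11972.05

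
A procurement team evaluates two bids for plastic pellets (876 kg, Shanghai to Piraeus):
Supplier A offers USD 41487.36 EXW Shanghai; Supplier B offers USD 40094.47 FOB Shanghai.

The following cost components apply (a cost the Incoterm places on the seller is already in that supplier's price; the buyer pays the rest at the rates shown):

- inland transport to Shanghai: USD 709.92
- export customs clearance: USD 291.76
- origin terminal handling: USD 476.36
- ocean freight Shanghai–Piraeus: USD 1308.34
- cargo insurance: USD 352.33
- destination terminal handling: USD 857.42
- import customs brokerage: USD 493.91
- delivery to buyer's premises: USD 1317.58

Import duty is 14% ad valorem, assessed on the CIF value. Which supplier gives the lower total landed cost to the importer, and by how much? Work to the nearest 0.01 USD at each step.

Supplier B is cheaper by USD 3272.86

Supplier A (EXW):
CIF value = EXW price + inland to port + export clearance + origin terminal + freight + insurance = 41487.36 + 709.92 + 291.76 + 476.36 + 1308.34 + 352.33 = 44626.07
Import duty = 44626.07 × 14% = 6247.65
Buyer bears (A): 709.92 + 291.76 + 476.36 + 1308.34 + 352.33 + 857.42 + 493.91 + 1317.58 = 5807.62
Landed cost (A) = invoice 41487.36 + 5807.62 + duty 6247.65 = 53542.63
Supplier B (FOB):
CIF value = FOB price + freight + insurance = 40094.47 + 1308.34 + 352.33 = 41755.14
Import duty = 41755.14 × 14% = 5845.72
Buyer bears (B): 1308.34 + 352.33 + 857.42 + 493.91 + 1317.58 = 4329.58
Landed cost (B) = invoice 40094.47 + 4329.58 + duty 5845.72 = 50269.77
Difference = |53542.63 − 50269.77| = 3272.86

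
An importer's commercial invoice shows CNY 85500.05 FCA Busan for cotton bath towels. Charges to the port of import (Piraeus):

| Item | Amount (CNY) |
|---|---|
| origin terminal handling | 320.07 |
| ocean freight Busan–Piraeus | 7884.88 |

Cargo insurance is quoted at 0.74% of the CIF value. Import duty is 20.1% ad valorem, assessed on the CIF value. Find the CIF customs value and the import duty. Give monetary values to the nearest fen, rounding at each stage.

CIF value: CNY 94403.59; import duty: CNY 18975.12

Let C be the CIF value. C = FCA price + pre-shipment costs + freight + 0.74% × C
C − 0.74% × C = 85500.05 + 320.07 + 7884.88
0.9926 × C = 93705.00
C = 93705.00 / 0.9926 = 94403.59
Insurance premium = 0.74% × 94403.59 = 698.59
Import duty = 94403.59 × 20.1% = 18975.12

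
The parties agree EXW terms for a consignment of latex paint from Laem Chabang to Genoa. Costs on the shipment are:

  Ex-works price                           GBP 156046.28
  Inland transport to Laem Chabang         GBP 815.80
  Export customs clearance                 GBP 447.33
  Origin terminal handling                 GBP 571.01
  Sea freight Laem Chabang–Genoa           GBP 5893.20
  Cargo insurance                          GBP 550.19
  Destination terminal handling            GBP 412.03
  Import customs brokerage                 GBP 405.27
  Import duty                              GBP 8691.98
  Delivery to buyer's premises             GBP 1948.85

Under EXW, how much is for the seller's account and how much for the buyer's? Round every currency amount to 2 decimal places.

Seller: GBP 156046.28; buyer: GBP 19735.66

EXW: the seller makes goods available at their premises; the buyer bears all onward costs.
Seller's account: goods 156046.28 = 156046.28
Buyer's account: inland to port 815.80 + export clearance 447.33 + origin terminal 571.01 + freight 5893.20 + insurance 550.19 + destination terminal 412.03 + brokerage 405.27 + duty 8691.98 + delivery 1948.85 = 19735.66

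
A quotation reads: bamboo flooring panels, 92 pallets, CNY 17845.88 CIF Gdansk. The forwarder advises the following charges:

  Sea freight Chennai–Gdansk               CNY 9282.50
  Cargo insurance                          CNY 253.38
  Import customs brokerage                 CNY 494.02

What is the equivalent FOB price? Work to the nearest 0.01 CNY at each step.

Not relevant to the conversion: brokerage — on the buyer under both terms; not part of either seller's price.
From CIF to FOB, the seller no longer bears: freight, insurance.
FOB price = 17845.88 − 9282.50 − 253.38 = 8310.00

FOB price: CNY 8310.00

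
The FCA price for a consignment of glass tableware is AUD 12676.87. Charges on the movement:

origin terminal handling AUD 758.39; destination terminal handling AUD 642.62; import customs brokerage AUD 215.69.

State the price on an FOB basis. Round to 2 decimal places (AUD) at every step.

FOB price: AUD 13435.26

Not relevant to the conversion: destination terminal, brokerage — on the buyer under both terms; not part of either seller's price.
From FCA to FOB, the seller additionally bears: origin terminal.
FOB price = 12676.87 + 758.39 = 13435.26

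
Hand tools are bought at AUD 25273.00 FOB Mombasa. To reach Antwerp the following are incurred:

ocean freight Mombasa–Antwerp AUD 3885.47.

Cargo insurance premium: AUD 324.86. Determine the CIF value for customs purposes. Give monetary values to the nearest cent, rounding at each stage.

CIF = FOB price + freight + insurance
CIF = 25273.00 + 3885.47 + 324.86 = 29483.33

CIF value: AUD 29483.33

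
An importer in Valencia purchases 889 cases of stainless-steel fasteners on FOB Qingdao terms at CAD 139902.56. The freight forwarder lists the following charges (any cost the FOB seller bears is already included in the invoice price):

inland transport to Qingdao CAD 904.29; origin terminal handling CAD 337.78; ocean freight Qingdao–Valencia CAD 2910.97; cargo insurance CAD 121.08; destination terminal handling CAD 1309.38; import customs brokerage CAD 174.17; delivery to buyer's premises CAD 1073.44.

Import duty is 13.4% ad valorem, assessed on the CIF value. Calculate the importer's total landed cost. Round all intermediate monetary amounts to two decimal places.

FOB: the seller bears costs until goods are on board at the origin port; the buyer bears freight, insurance and all costs thereafter.
Already in the invoice (seller's account under FOB): inland to port, origin terminal — exclude.
CIF value = FOB price + freight + insurance = 139902.56 + 2910.97 + 121.08 = 142934.61
Import duty = 142934.61 × 13.4% = 19153.24
Buyer bears: freight 2910.97 + insurance 121.08 + destination terminal 1309.38 + brokerage 174.17 + delivery 1073.44 + duty 19153.24 = 24742.28
Landed cost = invoice 139902.56 + 24742.28 = 164644.84

Total landed cost: CAD 164644.84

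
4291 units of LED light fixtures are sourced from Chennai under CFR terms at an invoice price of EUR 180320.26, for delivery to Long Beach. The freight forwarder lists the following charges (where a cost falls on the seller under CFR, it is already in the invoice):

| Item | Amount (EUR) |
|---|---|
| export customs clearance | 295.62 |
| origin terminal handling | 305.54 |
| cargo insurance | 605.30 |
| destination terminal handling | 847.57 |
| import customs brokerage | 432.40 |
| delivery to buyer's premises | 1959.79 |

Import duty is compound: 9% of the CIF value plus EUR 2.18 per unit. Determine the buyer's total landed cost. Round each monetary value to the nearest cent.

CFR: the seller pays costs through ocean freight to the destination port, but not insurance.
Already in the invoice (seller's account under CFR): export clearance, origin terminal — exclude.
CIF value = CFR price + insurance = 180320.26 + 605.30 = 180925.56
Ad valorem component: 180925.56 × 9% = 16283.30
Specific component: 4291 × 2.18 = 9354.38
Import duty = 16283.30 + 9354.38 = 25637.68
Buyer bears: insurance 605.30 + destination terminal 847.57 + brokerage 432.40 + delivery 1959.79 + duty 25637.68 = 29482.74
Landed cost = invoice 180320.26 + 29482.74 = 209803.00

Total landed cost: EUR 209803.00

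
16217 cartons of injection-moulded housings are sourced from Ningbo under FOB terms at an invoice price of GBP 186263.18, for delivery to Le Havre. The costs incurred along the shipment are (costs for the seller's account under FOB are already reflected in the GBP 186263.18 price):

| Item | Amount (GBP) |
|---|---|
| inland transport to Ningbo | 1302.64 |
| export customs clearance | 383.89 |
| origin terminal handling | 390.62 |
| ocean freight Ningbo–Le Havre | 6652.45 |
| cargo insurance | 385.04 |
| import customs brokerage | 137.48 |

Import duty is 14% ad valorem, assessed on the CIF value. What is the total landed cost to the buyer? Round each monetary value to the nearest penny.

Total landed cost: GBP 220500.24

FOB: the seller bears costs until goods are on board at the origin port; the buyer bears freight, insurance and all costs thereafter.
Already in the invoice (seller's account under FOB): inland to port, export clearance, origin terminal — exclude.
CIF value = FOB price + freight + insurance = 186263.18 + 6652.45 + 385.04 = 193300.67
Import duty = 193300.67 × 14% = 27062.09
Buyer bears: freight 6652.45 + insurance 385.04 + brokerage 137.48 + duty 27062.09 = 34237.06
Landed cost = invoice 186263.18 + 34237.06 = 220500.24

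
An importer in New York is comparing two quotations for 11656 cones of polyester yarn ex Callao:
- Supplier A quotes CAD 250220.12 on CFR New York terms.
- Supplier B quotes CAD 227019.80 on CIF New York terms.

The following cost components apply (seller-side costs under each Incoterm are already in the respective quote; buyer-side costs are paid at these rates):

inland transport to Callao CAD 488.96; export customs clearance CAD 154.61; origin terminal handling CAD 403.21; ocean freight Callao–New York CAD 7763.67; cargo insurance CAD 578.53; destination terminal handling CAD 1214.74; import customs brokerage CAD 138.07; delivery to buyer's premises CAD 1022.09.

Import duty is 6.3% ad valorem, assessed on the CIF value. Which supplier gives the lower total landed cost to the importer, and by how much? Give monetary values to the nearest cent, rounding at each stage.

Supplier B is cheaper by CAD 25276.91

Supplier A (CFR):
CIF value = CFR price + insurance = 250220.12 + 578.53 = 250798.65
Import duty = 250798.65 × 6.3% = 15800.31
Buyer bears (A): 578.53 + 1214.74 + 138.07 + 1022.09 = 2953.43
Landed cost (A) = invoice 250220.12 + 2953.43 + duty 15800.31 = 268973.86
Supplier B (CIF):
The CIF price already equals the CIF value: 227019.80
Import duty = 227019.80 × 6.3% = 14302.25
Buyer bears (B): 1214.74 + 138.07 + 1022.09 = 2374.90
Landed cost (B) = invoice 227019.80 + 2374.90 + duty 14302.25 = 243696.95
Difference = |268973.86 − 243696.95| = 25276.91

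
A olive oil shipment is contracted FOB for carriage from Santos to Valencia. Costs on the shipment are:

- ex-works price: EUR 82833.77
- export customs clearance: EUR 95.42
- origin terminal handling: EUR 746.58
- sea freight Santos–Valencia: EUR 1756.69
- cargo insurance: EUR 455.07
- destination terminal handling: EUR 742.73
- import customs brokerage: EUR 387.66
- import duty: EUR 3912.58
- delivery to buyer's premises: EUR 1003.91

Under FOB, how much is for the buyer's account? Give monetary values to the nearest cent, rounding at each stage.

Buyer's account: EUR 8258.64

FOB: the seller bears costs until goods are on board at the origin port; the buyer bears freight, insurance and all costs thereafter.
Seller's account: goods 82833.77 + export clearance 95.42 + origin terminal 746.58 = 83675.77
Buyer's account: freight 1756.69 + insurance 455.07 + destination terminal 742.73 + brokerage 387.66 + duty 3912.58 + delivery 1003.91 = 8258.64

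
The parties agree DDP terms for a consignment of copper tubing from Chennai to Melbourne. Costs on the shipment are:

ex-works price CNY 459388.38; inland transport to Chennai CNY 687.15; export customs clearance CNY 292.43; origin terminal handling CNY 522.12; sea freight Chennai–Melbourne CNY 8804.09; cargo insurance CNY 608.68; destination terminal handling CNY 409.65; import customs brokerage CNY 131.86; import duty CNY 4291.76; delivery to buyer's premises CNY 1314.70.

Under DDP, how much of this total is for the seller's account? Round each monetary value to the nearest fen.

Seller's account: CNY 476450.82

DDP: the seller bears all costs including import duty.
Seller's account: goods 459388.38 + inland to port 687.15 + export clearance 292.43 + origin terminal 522.12 + freight 8804.09 + insurance 608.68 + destination terminal 409.65 + brokerage 131.86 + duty 4291.76 + delivery 1314.70 = 476450.82
Buyer's account: 0.00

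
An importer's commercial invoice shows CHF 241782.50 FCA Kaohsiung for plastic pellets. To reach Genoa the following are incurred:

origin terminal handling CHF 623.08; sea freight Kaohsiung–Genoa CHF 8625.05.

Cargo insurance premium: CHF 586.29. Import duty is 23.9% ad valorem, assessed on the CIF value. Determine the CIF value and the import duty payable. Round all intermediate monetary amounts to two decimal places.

CIF = FCA price + pre-shipment costs + freight + insurance
CIF = 241782.50 + 623.08 + 8625.05 + 586.29 = 251616.92
Import duty = 251616.92 × 23.9% = 60136.44

CIF value: CHF 251616.92; import duty: CHF 60136.44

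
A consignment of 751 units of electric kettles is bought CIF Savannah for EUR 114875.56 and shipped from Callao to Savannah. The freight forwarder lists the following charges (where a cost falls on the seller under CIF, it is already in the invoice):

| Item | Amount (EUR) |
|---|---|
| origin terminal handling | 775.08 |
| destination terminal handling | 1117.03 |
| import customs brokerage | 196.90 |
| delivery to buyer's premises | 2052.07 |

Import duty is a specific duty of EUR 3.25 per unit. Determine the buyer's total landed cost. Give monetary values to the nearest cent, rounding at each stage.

CIF: the seller pays costs through ocean freight and marine insurance to the destination port.
Already in the invoice (seller's account under CIF): origin terminal — exclude.
The CIF price already equals the CIF value: 114875.56
Import duty = 751 × 3.25 = 2440.75
Buyer bears: destination terminal 1117.03 + brokerage 196.90 + delivery 2052.07 + duty 2440.75 = 5806.75
Landed cost = invoice 114875.56 + 5806.75 = 120682.31

Total landed cost: EUR 120682.31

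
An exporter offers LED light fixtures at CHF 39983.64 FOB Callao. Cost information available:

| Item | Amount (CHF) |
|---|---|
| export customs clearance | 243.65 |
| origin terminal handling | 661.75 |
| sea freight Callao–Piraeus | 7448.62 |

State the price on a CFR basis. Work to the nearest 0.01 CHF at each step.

Not relevant to the conversion: export clearance, origin terminal — on the seller under both FOB and CFR; already in the FOB price and stays in the CFR price.
From FOB to CFR, the seller additionally bears: freight.
CFR price = 39983.64 + 7448.62 = 47432.26

CFR price: CHF 47432.26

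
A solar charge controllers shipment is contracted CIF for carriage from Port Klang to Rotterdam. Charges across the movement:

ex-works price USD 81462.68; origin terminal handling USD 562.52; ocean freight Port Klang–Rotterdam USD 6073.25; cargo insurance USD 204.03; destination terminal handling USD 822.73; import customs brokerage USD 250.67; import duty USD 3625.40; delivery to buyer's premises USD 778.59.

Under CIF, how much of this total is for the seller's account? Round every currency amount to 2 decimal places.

CIF: the seller pays costs through ocean freight and marine insurance to the destination port.
Seller's account: goods 81462.68 + origin terminal 562.52 + freight 6073.25 + insurance 204.03 = 88302.48
Buyer's account: destination terminal 822.73 + brokerage 250.67 + duty 3625.40 + delivery 778.59 = 5477.39

Seller's account: USD 88302.48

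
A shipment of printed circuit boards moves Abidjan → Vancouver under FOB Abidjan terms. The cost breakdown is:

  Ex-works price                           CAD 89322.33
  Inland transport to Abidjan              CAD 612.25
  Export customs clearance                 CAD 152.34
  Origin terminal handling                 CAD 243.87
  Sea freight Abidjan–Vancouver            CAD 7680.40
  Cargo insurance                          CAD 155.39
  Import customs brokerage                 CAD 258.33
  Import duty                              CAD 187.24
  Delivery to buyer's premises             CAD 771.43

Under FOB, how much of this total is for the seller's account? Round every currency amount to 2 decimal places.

FOB: the seller bears costs until goods are on board at the origin port; the buyer bears freight, insurance and all costs thereafter.
Seller's account: goods 89322.33 + inland to port 612.25 + export clearance 152.34 + origin terminal 243.87 = 90330.79
Buyer's account: freight 7680.40 + insurance 155.39 + brokerage 258.33 + duty 187.24 + delivery 771.43 = 9052.79

Seller's account: CAD 90330.79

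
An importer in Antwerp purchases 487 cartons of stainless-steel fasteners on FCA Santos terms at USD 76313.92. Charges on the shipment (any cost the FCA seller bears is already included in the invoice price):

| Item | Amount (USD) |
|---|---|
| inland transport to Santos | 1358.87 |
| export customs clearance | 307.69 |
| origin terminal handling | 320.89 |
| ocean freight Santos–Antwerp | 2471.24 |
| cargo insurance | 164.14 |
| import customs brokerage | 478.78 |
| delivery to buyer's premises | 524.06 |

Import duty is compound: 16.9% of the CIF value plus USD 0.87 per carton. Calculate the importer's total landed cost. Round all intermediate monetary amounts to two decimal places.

Total landed cost: USD 94093.38

FCA: the seller delivers export-cleared goods to the carrier; the buyer bears costs from that point.
Already in the invoice (seller's account under FCA): inland to port, export clearance — exclude.
CIF value = FCA price + origin terminal + freight + insurance = 76313.92 + 320.89 + 2471.24 + 164.14 = 79270.19
Ad valorem component: 79270.19 × 16.9% = 13396.66
Specific component: 487 × 0.87 = 423.69
Import duty = 13396.66 + 423.69 = 13820.35
Buyer bears: origin terminal 320.89 + freight 2471.24 + insurance 164.14 + brokerage 478.78 + delivery 524.06 + duty 13820.35 = 17779.46
Landed cost = invoice 76313.92 + 17779.46 = 94093.38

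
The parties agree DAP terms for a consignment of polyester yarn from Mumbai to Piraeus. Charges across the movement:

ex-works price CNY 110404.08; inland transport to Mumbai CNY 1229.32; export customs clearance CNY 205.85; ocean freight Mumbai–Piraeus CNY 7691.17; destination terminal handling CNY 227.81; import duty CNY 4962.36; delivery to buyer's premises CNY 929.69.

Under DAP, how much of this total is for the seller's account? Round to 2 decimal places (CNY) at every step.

DAP: the seller bears all costs to the named destination except import duty and clearance.
Seller's account: goods 110404.08 + inland to port 1229.32 + export clearance 205.85 + freight 7691.17 + destination terminal 227.81 + delivery 929.69 = 120687.92
Buyer's account: duty 4962.36 = 4962.36

Seller's account: CNY 120687.92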